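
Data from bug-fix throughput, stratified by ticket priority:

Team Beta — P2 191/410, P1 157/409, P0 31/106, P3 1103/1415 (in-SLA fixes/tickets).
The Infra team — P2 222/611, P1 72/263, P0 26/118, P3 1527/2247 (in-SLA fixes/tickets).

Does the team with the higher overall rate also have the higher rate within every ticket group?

Yes

P2: Team Beta 191/410 = 46.6%, the Infra team 222/611 = 36.3% → Team Beta
P1: Team Beta 157/409 = 38.4%, the Infra team 72/263 = 27.4% → Team Beta
P0: Team Beta 31/106 = 29.2%, the Infra team 26/118 = 22.0% → Team Beta
P3: Team Beta 1103/1415 = 78.0%, the Infra team 1527/2247 = 68.0% → Team Beta
Overall: Team Beta 1482/2340 = 63.3%, the Infra team 1847/3239 = 57.0% → Team Beta
Team Beta wins overall and in every ticket group — no reversal.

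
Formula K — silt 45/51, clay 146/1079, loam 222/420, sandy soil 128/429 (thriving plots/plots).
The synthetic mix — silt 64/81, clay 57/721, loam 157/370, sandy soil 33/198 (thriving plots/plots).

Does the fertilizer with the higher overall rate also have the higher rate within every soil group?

Silt: Formula K 45/51 = 88.2%, the synthetic mix 64/81 = 79.0% → Formula K
Clay: Formula K 146/1079 = 13.5%, the synthetic mix 57/721 = 7.9% → Formula K
Loam: Formula K 222/420 = 52.9%, the synthetic mix 157/370 = 42.4% → Formula K
Sandy soil: Formula K 128/429 = 29.8%, the synthetic mix 33/198 = 16.7% → Formula K
Overall: Formula K 541/1979 = 27.3%, the synthetic mix 311/1370 = 22.7% → Formula K
Formula K wins overall and in every soil group — no reversal.

Yes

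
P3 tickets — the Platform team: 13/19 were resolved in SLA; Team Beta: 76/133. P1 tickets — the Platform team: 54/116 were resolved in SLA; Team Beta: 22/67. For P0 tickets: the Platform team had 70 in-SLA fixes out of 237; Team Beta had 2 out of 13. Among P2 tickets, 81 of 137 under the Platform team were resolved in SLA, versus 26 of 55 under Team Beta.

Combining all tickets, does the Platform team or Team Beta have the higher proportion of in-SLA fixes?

Team Beta

P3: the Platform team 13/19 = 68.4%, Team Beta 76/133 = 57.1% → the Platform team
P1: the Platform team 54/116 = 46.6%, Team Beta 22/67 = 32.8% → the Platform team
P0: the Platform team 70/237 = 29.5%, Team Beta 2/13 = 15.4% → the Platform team
P2: the Platform team 81/137 = 59.1%, Team Beta 26/55 = 47.3% → the Platform team
Overall: the Platform team 218/509 = 42.8%, Team Beta 126/268 = 47.0% → Team Beta
(The Platform team wins every ticket group but Team Beta wins overall — the Platform team's tickets skew toward the low-rate P0 group.)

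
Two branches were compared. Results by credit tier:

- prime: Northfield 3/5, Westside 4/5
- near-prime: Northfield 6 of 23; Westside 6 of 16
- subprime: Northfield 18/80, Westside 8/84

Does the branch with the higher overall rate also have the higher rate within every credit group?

No

Prime: Northfield 3/5 = 60.0%, Westside 4/5 = 80.0% → Westside
Near-prime: Northfield 6/23 = 26.1%, Westside 6/16 = 37.5% → Westside
Subprime: Northfield 18/80 = 22.5%, Westside 8/84 = 9.5% → Northfield
Overall: Northfield 27/108 = 25.0%, Westside 18/105 = 17.1% → Northfield
Neither sweeps: Northfield wins 1 of 3 groups, Westside wins 2. Northfield wins overall but not every group — no Simpson reversal.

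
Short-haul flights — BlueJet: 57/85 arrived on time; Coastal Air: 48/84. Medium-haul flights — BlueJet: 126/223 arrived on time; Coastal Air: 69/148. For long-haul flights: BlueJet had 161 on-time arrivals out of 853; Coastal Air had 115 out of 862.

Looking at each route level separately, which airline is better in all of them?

BlueJet

Short-haul: BlueJet 57/85 = 67.1%, Coastal Air 48/84 = 57.1% → BlueJet
Medium-haul: BlueJet 126/223 = 56.5%, Coastal Air 69/148 = 46.6% → BlueJet
Long-haul: BlueJet 161/853 = 18.9%, Coastal Air 115/862 = 13.3% → BlueJet
BlueJet has the higher rate in all 3 groups.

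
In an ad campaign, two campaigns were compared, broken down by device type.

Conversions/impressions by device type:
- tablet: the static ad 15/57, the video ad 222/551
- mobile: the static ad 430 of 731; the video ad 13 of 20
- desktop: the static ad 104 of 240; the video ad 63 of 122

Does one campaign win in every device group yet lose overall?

Tablet: the static ad 15/57 = 26.3%, the video ad 222/551 = 40.3% → the video ad
Mobile: the static ad 430/731 = 58.8%, the video ad 13/20 = 65.0% → the video ad
Desktop: the static ad 104/240 = 43.3%, the video ad 63/122 = 51.6% → the video ad
Overall: the static ad 549/1028 = 53.4%, the video ad 298/693 = 43.0% → the static ad
The video ad wins each device group but the static ad wins overall — the comparison reverses. The video ad's impressions skew toward tablet, which has a lower base rate.

Yes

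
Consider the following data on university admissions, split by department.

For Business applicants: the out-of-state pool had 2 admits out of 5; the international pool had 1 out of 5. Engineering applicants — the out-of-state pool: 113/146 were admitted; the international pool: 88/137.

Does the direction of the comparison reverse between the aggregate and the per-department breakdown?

Business: the out-of-state pool 2/5 = 40.0%, the international pool 1/5 = 20.0% → the out-of-state pool
Engineering: the out-of-state pool 113/146 = 77.4%, the international pool 88/137 = 64.2% → the out-of-state pool
Overall: the out-of-state pool 115/151 = 76.2%, the international pool 89/142 = 62.7% → the out-of-state pool
The out-of-state pool wins overall and in every department group — no reversal.

No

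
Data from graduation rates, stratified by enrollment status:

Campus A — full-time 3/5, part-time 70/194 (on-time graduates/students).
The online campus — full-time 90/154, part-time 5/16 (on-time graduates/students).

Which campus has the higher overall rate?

Full-time: Campus A 3/5 = 60.0%, the online campus 90/154 = 58.4% → Campus A
Part-time: Campus A 70/194 = 36.1%, the online campus 5/16 = 31.2% → Campus A
Overall: Campus A 73/199 = 36.7%, the online campus 95/170 = 55.9% → the online campus
(Campus A wins every enrollment group but the online campus wins overall — Campus A's students skew toward the low-rate part-time group.)

the online campus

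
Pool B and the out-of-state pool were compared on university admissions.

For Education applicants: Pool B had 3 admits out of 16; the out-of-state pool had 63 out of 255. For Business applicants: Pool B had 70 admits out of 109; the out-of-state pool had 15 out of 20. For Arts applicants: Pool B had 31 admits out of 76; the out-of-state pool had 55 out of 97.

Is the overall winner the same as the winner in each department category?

Education: Pool B 3/16 = 18.8%, the out-of-state pool 63/255 = 24.7% → the out-of-state pool
Business: Pool B 70/109 = 64.2%, the out-of-state pool 15/20 = 75.0% → the out-of-state pool
Arts: Pool B 31/76 = 40.8%, the out-of-state pool 55/97 = 56.7% → the out-of-state pool
Overall: Pool B 104/201 = 51.7%, the out-of-state pool 133/372 = 35.8% → Pool B
The out-of-state pool wins each department group but Pool B wins overall — the comparison reverses. The out-of-state pool's applicants skew toward Education, which has a lower base rate.

No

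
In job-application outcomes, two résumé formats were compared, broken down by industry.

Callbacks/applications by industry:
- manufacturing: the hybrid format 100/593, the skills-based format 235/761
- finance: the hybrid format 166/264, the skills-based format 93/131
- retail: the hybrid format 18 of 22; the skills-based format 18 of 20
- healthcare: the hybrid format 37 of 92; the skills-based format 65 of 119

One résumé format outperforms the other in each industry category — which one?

Manufacturing: the hybrid format 100/593 = 16.9%, the skills-based format 235/761 = 30.9% → the skills-based format
Finance: the hybrid format 166/264 = 62.9%, the skills-based format 93/131 = 71.0% → the skills-based format
Retail: the hybrid format 18/22 = 81.8%, the skills-based format 18/20 = 90.0% → the skills-based format
Healthcare: the hybrid format 37/92 = 40.2%, the skills-based format 65/119 = 54.6% → the skills-based format
The skills-based format has the higher rate in all 4 groups.

the skills-based format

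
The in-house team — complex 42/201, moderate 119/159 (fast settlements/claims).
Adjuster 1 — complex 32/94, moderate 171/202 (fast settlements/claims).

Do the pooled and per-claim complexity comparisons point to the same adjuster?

Complex: the in-house team 42/201 = 20.9%, Adjuster 1 32/94 = 34.0% → Adjuster 1
Moderate: the in-house team 119/159 = 74.8%, Adjuster 1 171/202 = 84.7% → Adjuster 1
Overall: the in-house team 161/360 = 44.7%, Adjuster 1 203/296 = 68.6% → Adjuster 1
Adjuster 1 wins overall and in every claim group — no reversal.

Yes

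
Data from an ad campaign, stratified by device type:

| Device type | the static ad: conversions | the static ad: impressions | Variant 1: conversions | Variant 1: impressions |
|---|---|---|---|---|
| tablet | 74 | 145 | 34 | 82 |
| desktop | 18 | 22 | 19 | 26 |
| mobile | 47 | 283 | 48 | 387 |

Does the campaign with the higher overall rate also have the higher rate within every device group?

Tablet: the static ad 74/145 = 51.0%, Variant 1 34/82 = 41.5% → the static ad
Desktop: the static ad 18/22 = 81.8%, Variant 1 19/26 = 73.1% → the static ad
Mobile: the static ad 47/283 = 16.6%, Variant 1 48/387 = 12.4% → the static ad
Overall: the static ad 139/450 = 30.9%, Variant 1 101/495 = 20.4% → the static ad
The static ad wins overall and in every device group — no reversal.

Yes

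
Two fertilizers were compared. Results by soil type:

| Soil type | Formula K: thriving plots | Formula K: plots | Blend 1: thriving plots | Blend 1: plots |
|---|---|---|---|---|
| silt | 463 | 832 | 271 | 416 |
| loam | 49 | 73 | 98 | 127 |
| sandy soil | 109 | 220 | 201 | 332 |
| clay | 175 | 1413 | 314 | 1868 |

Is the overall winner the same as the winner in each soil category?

Silt: Formula K 463/832 = 55.6%, Blend 1 271/416 = 65.1% → Blend 1
Loam: Formula K 49/73 = 67.1%, Blend 1 98/127 = 77.2% → Blend 1
Sandy soil: Formula K 109/220 = 49.5%, Blend 1 201/332 = 60.5% → Blend 1
Clay: Formula K 175/1413 = 12.4%, Blend 1 314/1868 = 16.8% → Blend 1
Overall: Formula K 796/2538 = 31.4%, Blend 1 884/2743 = 32.2% → Blend 1
Blend 1 wins overall and in every soil group — no reversal.

Yes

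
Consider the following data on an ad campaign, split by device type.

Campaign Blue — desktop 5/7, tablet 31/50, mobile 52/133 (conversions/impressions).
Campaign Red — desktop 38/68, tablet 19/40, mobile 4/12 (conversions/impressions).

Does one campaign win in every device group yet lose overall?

Desktop: Campaign Blue 5/7 = 71.4%, Campaign Red 38/68 = 55.9% → Campaign Blue
Tablet: Campaign Blue 31/50 = 62.0%, Campaign Red 19/40 = 47.5% → Campaign Blue
Mobile: Campaign Blue 52/133 = 39.1%, Campaign Red 4/12 = 33.3% → Campaign Blue
Overall: Campaign Blue 88/190 = 46.3%, Campaign Red 61/120 = 50.8% → Campaign Red
Campaign Blue wins each device group but Campaign Red wins overall — the comparison reverses. Campaign Blue's impressions skew toward mobile, which has a lower base rate.

Yes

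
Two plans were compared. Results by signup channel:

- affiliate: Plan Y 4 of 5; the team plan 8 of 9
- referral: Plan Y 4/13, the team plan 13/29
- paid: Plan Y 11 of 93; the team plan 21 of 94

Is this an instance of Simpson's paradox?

No

Affiliate: Plan Y 4/5 = 80.0%, the team plan 8/9 = 88.9% → the team plan
Referral: Plan Y 4/13 = 30.8%, the team plan 13/29 = 44.8% → the team plan
Paid: Plan Y 11/93 = 11.8%, the team plan 21/94 = 22.3% → the team plan
Overall: Plan Y 19/111 = 17.1%, the team plan 42/132 = 31.8% → the team plan
The team plan wins overall and in every signup group — no reversal.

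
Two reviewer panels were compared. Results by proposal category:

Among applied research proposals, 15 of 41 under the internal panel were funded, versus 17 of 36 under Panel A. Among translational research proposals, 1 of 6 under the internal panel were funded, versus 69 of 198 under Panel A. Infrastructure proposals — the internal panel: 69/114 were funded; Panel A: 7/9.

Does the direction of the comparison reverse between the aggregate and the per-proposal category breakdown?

Applied research: the internal panel 15/41 = 36.6%, Panel A 17/36 = 47.2% → Panel A
Translational research: the internal panel 1/6 = 16.7%, Panel A 69/198 = 34.8% → Panel A
Infrastructure: the internal panel 69/114 = 60.5%, Panel A 7/9 = 77.8% → Panel A
Overall: the internal panel 85/161 = 52.8%, Panel A 93/243 = 38.3% → the internal panel
Panel A wins each proposal group but the internal panel wins overall — the comparison reverses. Panel A's proposals skew toward translational research, which has a lower base rate.

Yes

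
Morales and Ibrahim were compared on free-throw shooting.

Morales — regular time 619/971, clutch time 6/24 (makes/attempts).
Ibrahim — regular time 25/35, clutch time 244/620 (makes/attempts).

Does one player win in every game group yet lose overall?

Yes

Regular time: Morales 619/971 = 63.7%, Ibrahim 25/35 = 71.4% → Ibrahim
Clutch time: Morales 6/24 = 25.0%, Ibrahim 244/620 = 39.4% → Ibrahim
Overall: Morales 625/995 = 62.8%, Ibrahim 269/655 = 41.1% → Morales
Ibrahim wins each game group but Morales wins overall — the comparison reverses. Ibrahim's attempts skew toward clutch time, which has a lower base rate.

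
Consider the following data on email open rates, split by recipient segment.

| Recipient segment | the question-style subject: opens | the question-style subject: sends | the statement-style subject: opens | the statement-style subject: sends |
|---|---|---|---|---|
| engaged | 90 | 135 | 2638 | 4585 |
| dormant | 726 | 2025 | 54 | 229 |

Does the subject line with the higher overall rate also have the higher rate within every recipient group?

Engaged: the question-style subject 90/135 = 66.7%, the statement-style subject 2638/4585 = 57.5% → the question-style subject
Dormant: the question-style subject 726/2025 = 35.9%, the statement-style subject 54/229 = 23.6% → the question-style subject
Overall: the question-style subject 816/2160 = 37.8%, the statement-style subject 2692/4814 = 55.9% → the statement-style subject
The question-style subject wins each recipient group but the statement-style subject wins overall — the comparison reverses. The question-style subject's sends skew toward dormant, which has a lower base rate.

No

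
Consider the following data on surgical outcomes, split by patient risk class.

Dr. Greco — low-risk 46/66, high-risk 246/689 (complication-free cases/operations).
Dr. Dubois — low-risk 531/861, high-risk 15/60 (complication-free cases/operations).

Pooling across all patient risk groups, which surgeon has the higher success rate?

Low-risk: Dr. Greco 46/66 = 69.7%, Dr. Dubois 531/861 = 61.7% → Dr. Greco
High-risk: Dr. Greco 246/689 = 35.7%, Dr. Dubois 15/60 = 25.0% → Dr. Greco
Overall: Dr. Greco 292/755 = 38.7%, Dr. Dubois 546/921 = 59.3% → Dr. Dubois
(Dr. Greco wins every patient risk group but Dr. Dubois wins overall — Dr. Greco's operations skew toward the low-rate high-risk group.)

Dr. Dubois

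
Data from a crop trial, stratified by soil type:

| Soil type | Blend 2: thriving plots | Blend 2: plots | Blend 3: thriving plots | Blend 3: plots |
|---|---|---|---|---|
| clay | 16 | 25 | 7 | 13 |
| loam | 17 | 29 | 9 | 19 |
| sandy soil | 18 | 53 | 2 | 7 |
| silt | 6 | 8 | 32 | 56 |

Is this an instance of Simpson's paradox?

Yes

Clay: Blend 2 16/25 = 64.0%, Blend 3 7/13 = 53.8% → Blend 2
Loam: Blend 2 17/29 = 58.6%, Blend 3 9/19 = 47.4% → Blend 2
Sandy soil: Blend 2 18/53 = 34.0%, Blend 3 2/7 = 28.6% → Blend 2
Silt: Blend 2 6/8 = 75.0%, Blend 3 32/56 = 57.1% → Blend 2
Overall: Blend 2 57/115 = 49.6%, Blend 3 50/95 = 52.6% → Blend 3
Blend 2 wins each soil group but Blend 3 wins overall — the comparison reverses. Blend 2's plots skew toward sandy soil, which has a lower base rate.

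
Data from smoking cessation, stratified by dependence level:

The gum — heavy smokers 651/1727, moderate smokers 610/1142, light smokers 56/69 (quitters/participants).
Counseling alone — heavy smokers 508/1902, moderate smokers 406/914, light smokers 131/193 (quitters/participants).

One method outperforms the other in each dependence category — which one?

the gum

Heavy smokers: the gum 651/1727 = 37.7%, counseling alone 508/1902 = 26.7% → the gum
Moderate smokers: the gum 610/1142 = 53.4%, counseling alone 406/914 = 44.4% → the gum
Light smokers: the gum 56/69 = 81.2%, counseling alone 131/193 = 67.9% → the gum
The gum has the higher rate in all 3 groups.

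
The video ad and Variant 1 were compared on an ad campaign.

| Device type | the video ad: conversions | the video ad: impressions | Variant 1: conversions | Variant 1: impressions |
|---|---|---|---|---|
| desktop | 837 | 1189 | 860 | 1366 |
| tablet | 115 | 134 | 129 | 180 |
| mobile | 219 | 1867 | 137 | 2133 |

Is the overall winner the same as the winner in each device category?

Yes

Desktop: the video ad 837/1189 = 70.4%, Variant 1 860/1366 = 63.0% → the video ad
Tablet: the video ad 115/134 = 85.8%, Variant 1 129/180 = 71.7% → the video ad
Mobile: the video ad 219/1867 = 11.7%, Variant 1 137/2133 = 6.4% → the video ad
Overall: the video ad 1171/3190 = 36.7%, Variant 1 1126/3679 = 30.6% → the video ad
The video ad wins overall and in every device group — no reversal.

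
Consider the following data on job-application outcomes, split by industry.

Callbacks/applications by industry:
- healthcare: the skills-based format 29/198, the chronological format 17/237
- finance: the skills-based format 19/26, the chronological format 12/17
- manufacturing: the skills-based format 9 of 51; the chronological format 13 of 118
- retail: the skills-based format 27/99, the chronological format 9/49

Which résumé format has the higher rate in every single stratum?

Healthcare: the skills-based format 29/198 = 14.6%, the chronological format 17/237 = 7.2% → the skills-based format
Finance: the skills-based format 19/26 = 73.1%, the chronological format 12/17 = 70.6% → the skills-based format
Manufacturing: the skills-based format 9/51 = 17.6%, the chronological format 13/118 = 11.0% → the skills-based format
Retail: the skills-based format 27/99 = 27.3%, the chronological format 9/49 = 18.4% → the skills-based format
The skills-based format has the higher rate in all 4 groups.

the skills-based format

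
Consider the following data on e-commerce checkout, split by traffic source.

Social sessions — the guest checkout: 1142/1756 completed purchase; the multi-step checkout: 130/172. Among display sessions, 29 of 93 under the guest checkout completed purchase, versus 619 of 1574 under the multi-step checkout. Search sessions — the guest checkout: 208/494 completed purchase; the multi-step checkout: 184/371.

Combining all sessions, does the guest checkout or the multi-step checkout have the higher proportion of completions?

the guest checkout

Social: the guest checkout 1142/1756 = 65.0%, the multi-step checkout 130/172 = 75.6% → the multi-step checkout
Display: the guest checkout 29/93 = 31.2%, the multi-step checkout 619/1574 = 39.3% → the multi-step checkout
Search: the guest checkout 208/494 = 42.1%, the multi-step checkout 184/371 = 49.6% → the multi-step checkout
Overall: the guest checkout 1379/2343 = 58.9%, the multi-step checkout 933/2117 = 44.1% → the guest checkout
(The multi-step checkout wins every traffic group but the guest checkout wins overall — the multi-step checkout's sessions skew toward the low-rate display group.)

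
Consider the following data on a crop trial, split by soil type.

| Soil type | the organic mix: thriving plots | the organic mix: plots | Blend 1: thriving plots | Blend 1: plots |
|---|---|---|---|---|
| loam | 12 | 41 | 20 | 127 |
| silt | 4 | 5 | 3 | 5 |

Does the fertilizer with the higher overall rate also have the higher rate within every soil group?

Yes

Loam: the organic mix 12/41 = 29.3%, Blend 1 20/127 = 15.7% → the organic mix
Silt: the organic mix 4/5 = 80.0%, Blend 1 3/5 = 60.0% → the organic mix
Overall: the organic mix 16/46 = 34.8%, Blend 1 23/132 = 17.4% → the organic mix
The organic mix wins overall and in every soil group — no reversal.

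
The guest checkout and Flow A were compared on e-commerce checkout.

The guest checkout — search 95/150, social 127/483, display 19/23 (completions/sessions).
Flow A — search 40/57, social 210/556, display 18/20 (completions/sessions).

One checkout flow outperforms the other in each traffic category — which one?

Flow A

Search: the guest checkout 95/150 = 63.3%, Flow A 40/57 = 70.2% → Flow A
Social: the guest checkout 127/483 = 26.3%, Flow A 210/556 = 37.8% → Flow A
Display: the guest checkout 19/23 = 82.6%, Flow A 18/20 = 90.0% → Flow A
Flow A has the higher rate in all 3 groups.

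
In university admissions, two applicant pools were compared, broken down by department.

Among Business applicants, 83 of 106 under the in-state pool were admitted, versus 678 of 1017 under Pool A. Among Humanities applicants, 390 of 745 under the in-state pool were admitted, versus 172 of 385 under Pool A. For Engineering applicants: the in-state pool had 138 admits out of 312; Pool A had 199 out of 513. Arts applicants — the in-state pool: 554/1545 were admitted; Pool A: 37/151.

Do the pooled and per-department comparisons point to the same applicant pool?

No

Business: the in-state pool 83/106 = 78.3%, Pool A 678/1017 = 66.7% → the in-state pool
Humanities: the in-state pool 390/745 = 52.3%, Pool A 172/385 = 44.7% → the in-state pool
Engineering: the in-state pool 138/312 = 44.2%, Pool A 199/513 = 38.8% → the in-state pool
Arts: the in-state pool 554/1545 = 35.9%, Pool A 37/151 = 24.5% → the in-state pool
Overall: the in-state pool 1165/2708 = 43.0%, Pool A 1086/2066 = 52.6% → Pool A
The in-state pool wins each department group but Pool A wins overall — the comparison reverses. The in-state pool's applicants skew toward Arts, which has a lower base rate.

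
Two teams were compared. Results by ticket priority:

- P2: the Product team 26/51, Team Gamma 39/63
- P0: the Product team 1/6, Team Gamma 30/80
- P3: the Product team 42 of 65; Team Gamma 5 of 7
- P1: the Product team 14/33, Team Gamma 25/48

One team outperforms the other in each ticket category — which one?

Team Gamma

P2: the Product team 26/51 = 51.0%, Team Gamma 39/63 = 61.9% → Team Gamma
P0: the Product team 1/6 = 16.7%, Team Gamma 30/80 = 37.5% → Team Gamma
P3: the Product team 42/65 = 64.6%, Team Gamma 5/7 = 71.4% → Team Gamma
P1: the Product team 14/33 = 42.4%, Team Gamma 25/48 = 52.1% → Team Gamma
Team Gamma has the higher rate in all 4 groups.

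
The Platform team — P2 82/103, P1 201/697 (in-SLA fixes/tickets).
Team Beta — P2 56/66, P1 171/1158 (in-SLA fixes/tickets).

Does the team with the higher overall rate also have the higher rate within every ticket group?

P2: the Platform team 82/103 = 79.6%, Team Beta 56/66 = 84.8% → Team Beta
P1: the Platform team 201/697 = 28.8%, Team Beta 171/1158 = 14.8% → the Platform team
Overall: the Platform team 283/800 = 35.4%, Team Beta 227/1224 = 18.5% → the Platform team
Neither sweeps: the Platform team wins 1 of 2 groups, Team Beta wins 1. The Platform team wins overall but not every group — no Simpson reversal.

No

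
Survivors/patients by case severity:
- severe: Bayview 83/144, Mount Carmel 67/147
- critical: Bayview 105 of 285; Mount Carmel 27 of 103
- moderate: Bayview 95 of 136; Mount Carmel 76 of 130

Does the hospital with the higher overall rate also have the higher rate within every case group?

Yes

Severe: Bayview 83/144 = 57.6%, Mount Carmel 67/147 = 45.6% → Bayview
Critical: Bayview 105/285 = 36.8%, Mount Carmel 27/103 = 26.2% → Bayview
Moderate: Bayview 95/136 = 69.9%, Mount Carmel 76/130 = 58.5% → Bayview
Overall: Bayview 283/565 = 50.1%, Mount Carmel 170/380 = 44.7% → Bayview
Bayview wins overall and in every case group — no reversal.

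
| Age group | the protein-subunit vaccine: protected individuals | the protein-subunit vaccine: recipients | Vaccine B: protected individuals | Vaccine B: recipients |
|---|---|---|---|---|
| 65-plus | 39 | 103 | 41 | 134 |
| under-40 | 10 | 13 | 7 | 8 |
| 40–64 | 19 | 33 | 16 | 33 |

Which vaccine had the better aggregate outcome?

the protein-subunit vaccine

65-plus: the protein-subunit vaccine 39/103 = 37.9%, Vaccine B 41/134 = 30.6% → the protein-subunit vaccine
Under-40: the protein-subunit vaccine 10/13 = 76.9%, Vaccine B 7/8 = 87.5% → Vaccine B
40–64: the protein-subunit vaccine 19/33 = 57.6%, Vaccine B 16/33 = 48.5% → the protein-subunit vaccine
Overall: the protein-subunit vaccine 68/149 = 45.6%, Vaccine B 64/175 = 36.6% → the protein-subunit vaccine
(Neither sweeps every age group, but the protein-subunit vaccine has the higher pooled rate.)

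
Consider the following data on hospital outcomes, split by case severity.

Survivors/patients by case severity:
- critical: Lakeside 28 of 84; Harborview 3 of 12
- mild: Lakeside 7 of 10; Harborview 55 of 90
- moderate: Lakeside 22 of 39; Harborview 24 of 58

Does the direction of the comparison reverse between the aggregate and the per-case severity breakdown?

Critical: Lakeside 28/84 = 33.3%, Harborview 3/12 = 25.0% → Lakeside
Mild: Lakeside 7/10 = 70.0%, Harborview 55/90 = 61.1% → Lakeside
Moderate: Lakeside 22/39 = 56.4%, Harborview 24/58 = 41.4% → Lakeside
Overall: Lakeside 57/133 = 42.9%, Harborview 82/160 = 51.2% → Harborview
Lakeside wins each case group but Harborview wins overall — the comparison reverses. Lakeside's patients skew toward critical, which has a lower base rate.

Yes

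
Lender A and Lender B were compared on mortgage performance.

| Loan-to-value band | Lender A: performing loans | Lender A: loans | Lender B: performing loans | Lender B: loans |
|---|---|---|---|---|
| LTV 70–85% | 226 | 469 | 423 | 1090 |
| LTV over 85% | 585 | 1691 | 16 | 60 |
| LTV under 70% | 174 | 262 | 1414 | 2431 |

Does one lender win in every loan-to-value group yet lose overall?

LTV 70–85%: Lender A 226/469 = 48.2%, Lender B 423/1090 = 38.8% → Lender A
LTV over 85%: Lender A 585/1691 = 34.6%, Lender B 16/60 = 26.7% → Lender A
LTV under 70%: Lender A 174/262 = 66.4%, Lender B 1414/2431 = 58.2% → Lender A
Overall: Lender A 985/2422 = 40.7%, Lender B 1853/3581 = 51.7% → Lender B
Lender A wins each loan-to-value group but Lender B wins overall — the comparison reverses. Lender A's loans skew toward LTV over 85%, which has a lower base rate.

Yes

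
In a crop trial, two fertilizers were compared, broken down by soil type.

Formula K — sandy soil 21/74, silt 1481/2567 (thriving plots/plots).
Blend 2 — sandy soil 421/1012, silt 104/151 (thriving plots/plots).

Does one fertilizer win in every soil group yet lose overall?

Yes

Sandy soil: Formula K 21/74 = 28.4%, Blend 2 421/1012 = 41.6% → Blend 2
Silt: Formula K 1481/2567 = 57.7%, Blend 2 104/151 = 68.9% → Blend 2
Overall: Formula K 1502/2641 = 56.9%, Blend 2 525/1163 = 45.1% → Formula K
Blend 2 wins each soil group but Formula K wins overall — the comparison reverses. Blend 2's plots skew toward sandy soil, which has a lower base rate.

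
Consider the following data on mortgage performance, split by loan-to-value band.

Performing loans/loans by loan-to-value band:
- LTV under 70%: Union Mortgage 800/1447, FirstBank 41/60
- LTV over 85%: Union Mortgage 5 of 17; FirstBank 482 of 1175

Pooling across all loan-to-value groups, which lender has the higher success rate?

LTV under 70%: Union Mortgage 800/1447 = 55.3%, FirstBank 41/60 = 68.3% → FirstBank
LTV over 85%: Union Mortgage 5/17 = 29.4%, FirstBank 482/1175 = 41.0% → FirstBank
Overall: Union Mortgage 805/1464 = 55.0%, FirstBank 523/1235 = 42.3% → Union Mortgage
(FirstBank wins every loan-to-value group but Union Mortgage wins overall — FirstBank's loans skew toward the low-rate LTV over 85% group.)

Union Mortgage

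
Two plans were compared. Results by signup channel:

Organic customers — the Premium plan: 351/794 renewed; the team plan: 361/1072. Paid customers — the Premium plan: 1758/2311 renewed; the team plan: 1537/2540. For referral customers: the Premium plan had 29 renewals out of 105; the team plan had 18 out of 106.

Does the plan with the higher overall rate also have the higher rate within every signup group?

Yes

Organic: the Premium plan 351/794 = 44.2%, the team plan 361/1072 = 33.7% → the Premium plan
Paid: the Premium plan 1758/2311 = 76.1%, the team plan 1537/2540 = 60.5% → the Premium plan
Referral: the Premium plan 29/105 = 27.6%, the team plan 18/106 = 17.0% → the Premium plan
Overall: the Premium plan 2138/3210 = 66.6%, the team plan 1916/3718 = 51.5% → the Premium plan
The Premium plan wins overall and in every signup group — no reversal.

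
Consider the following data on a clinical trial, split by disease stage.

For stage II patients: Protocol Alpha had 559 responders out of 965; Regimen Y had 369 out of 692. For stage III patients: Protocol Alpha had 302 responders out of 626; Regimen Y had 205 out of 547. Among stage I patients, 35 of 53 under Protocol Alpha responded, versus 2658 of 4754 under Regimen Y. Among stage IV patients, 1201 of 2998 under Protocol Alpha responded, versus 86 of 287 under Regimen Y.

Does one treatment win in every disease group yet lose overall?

Stage II: Protocol Alpha 559/965 = 57.9%, Regimen Y 369/692 = 53.3% → Protocol Alpha
Stage III: Protocol Alpha 302/626 = 48.2%, Regimen Y 205/547 = 37.5% → Protocol Alpha
Stage I: Protocol Alpha 35/53 = 66.0%, Regimen Y 2658/4754 = 55.9% → Protocol Alpha
Stage IV: Protocol Alpha 1201/2998 = 40.1%, Regimen Y 86/287 = 30.0% → Protocol Alpha
Overall: Protocol Alpha 2097/4642 = 45.2%, Regimen Y 3318/6280 = 52.8% → Regimen Y
Protocol Alpha wins each disease group but Regimen Y wins overall — the comparison reverses. Protocol Alpha's patients skew toward stage IV, which has a lower base rate.

Yes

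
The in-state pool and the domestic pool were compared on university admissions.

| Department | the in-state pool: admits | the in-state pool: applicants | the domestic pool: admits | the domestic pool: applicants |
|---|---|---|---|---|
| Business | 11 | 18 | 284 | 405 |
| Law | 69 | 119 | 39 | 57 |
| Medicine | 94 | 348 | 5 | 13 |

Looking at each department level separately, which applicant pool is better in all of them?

Business: the in-state pool 11/18 = 61.1%, the domestic pool 284/405 = 70.1% → the domestic pool
Law: the in-state pool 69/119 = 58.0%, the domestic pool 39/57 = 68.4% → the domestic pool
Medicine: the in-state pool 94/348 = 27.0%, the domestic pool 5/13 = 38.5% → the domestic pool
The domestic pool has the higher rate in all 3 groups.

the domestic pool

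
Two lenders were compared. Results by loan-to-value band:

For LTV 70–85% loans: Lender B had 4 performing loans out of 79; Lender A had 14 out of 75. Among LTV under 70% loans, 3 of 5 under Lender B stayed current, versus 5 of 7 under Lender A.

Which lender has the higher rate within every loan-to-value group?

Lender A

LTV 70–85%: Lender B 4/79 = 5.1%, Lender A 14/75 = 18.7% → Lender A
LTV under 70%: Lender B 3/5 = 60.0%, Lender A 5/7 = 71.4% → Lender A
Lender A has the higher rate in both groups.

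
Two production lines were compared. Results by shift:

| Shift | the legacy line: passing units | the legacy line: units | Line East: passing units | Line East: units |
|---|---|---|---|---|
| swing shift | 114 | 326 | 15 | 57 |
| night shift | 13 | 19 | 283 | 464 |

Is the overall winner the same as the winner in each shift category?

No

Swing shift: the legacy line 114/326 = 35.0%, Line East 15/57 = 26.3% → the legacy line
Night shift: the legacy line 13/19 = 68.4%, Line East 283/464 = 61.0% → the legacy line
Overall: the legacy line 127/345 = 36.8%, Line East 298/521 = 57.2% → Line East
The legacy line wins each shift group but Line East wins overall — the comparison reverses. The legacy line's units skew toward swing shift, which has a lower base rate.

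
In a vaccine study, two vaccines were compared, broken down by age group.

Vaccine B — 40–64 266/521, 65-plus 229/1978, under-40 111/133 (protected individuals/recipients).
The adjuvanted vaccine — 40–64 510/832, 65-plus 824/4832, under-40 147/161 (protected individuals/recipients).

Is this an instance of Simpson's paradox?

40–64: Vaccine B 266/521 = 51.1%, the adjuvanted vaccine 510/832 = 61.3% → the adjuvanted vaccine
65-plus: Vaccine B 229/1978 = 11.6%, the adjuvanted vaccine 824/4832 = 17.1% → the adjuvanted vaccine
Under-40: Vaccine B 111/133 = 83.5%, the adjuvanted vaccine 147/161 = 91.3% → the adjuvanted vaccine
Overall: Vaccine B 606/2632 = 23.0%, the adjuvanted vaccine 1481/5825 = 25.4% → the adjuvanted vaccine
The adjuvanted vaccine wins overall and in every age group — no reversal.

No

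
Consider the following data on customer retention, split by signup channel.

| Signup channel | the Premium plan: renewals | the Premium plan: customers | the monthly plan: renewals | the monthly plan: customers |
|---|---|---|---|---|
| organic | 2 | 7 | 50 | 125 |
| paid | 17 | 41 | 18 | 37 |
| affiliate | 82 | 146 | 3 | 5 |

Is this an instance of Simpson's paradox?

Yes

Organic: the Premium plan 2/7 = 28.6%, the monthly plan 50/125 = 40.0% → the monthly plan
Paid: the Premium plan 17/41 = 41.5%, the monthly plan 18/37 = 48.6% → the monthly plan
Affiliate: the Premium plan 82/146 = 56.2%, the monthly plan 3/5 = 60.0% → the monthly plan
Overall: the Premium plan 101/194 = 52.1%, the monthly plan 71/167 = 42.5% → the Premium plan
The monthly plan wins each signup group but the Premium plan wins overall — the comparison reverses. The monthly plan's customers skew toward organic, which has a lower base rate.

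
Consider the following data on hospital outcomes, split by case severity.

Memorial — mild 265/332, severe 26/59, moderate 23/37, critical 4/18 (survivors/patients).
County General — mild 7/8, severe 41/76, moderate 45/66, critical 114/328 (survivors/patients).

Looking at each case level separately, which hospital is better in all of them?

Mild: Memorial 265/332 = 79.8%, County General 7/8 = 87.5% → County General
Severe: Memorial 26/59 = 44.1%, County General 41/76 = 53.9% → County General
Moderate: Memorial 23/37 = 62.2%, County General 45/66 = 68.2% → County General
Critical: Memorial 4/18 = 22.2%, County General 114/328 = 34.8% → County General
County General has the higher rate in all 4 groups.

County General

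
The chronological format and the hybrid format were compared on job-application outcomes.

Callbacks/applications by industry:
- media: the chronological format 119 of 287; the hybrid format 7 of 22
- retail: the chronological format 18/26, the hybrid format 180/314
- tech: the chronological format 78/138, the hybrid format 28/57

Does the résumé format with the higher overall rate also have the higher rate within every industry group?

No

Media: the chronological format 119/287 = 41.5%, the hybrid format 7/22 = 31.8% → the chronological format
Retail: the chronological format 18/26 = 69.2%, the hybrid format 180/314 = 57.3% → the chronological format
Tech: the chronological format 78/138 = 56.5%, the hybrid format 28/57 = 49.1% → the chronological format
Overall: the chronological format 215/451 = 47.7%, the hybrid format 215/393 = 54.7% → the hybrid format
The chronological format wins each industry group but the hybrid format wins overall — the comparison reverses. The chronological format's applications skew toward media, which has a lower base rate.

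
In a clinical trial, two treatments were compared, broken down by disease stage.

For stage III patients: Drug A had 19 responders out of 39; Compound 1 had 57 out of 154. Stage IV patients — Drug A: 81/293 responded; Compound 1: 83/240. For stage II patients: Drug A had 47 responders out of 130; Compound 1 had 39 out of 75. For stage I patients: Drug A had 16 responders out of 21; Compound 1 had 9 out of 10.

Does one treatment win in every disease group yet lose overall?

No

Stage III: Drug A 19/39 = 48.7%, Compound 1 57/154 = 37.0% → Drug A
Stage IV: Drug A 81/293 = 27.6%, Compound 1 83/240 = 34.6% → Compound 1
Stage II: Drug A 47/130 = 36.2%, Compound 1 39/75 = 52.0% → Compound 1
Stage I: Drug A 16/21 = 76.2%, Compound 1 9/10 = 90.0% → Compound 1
Overall: Drug A 163/483 = 33.7%, Compound 1 188/479 = 39.2% → Compound 1
Neither sweeps: Drug A wins 1 of 4 groups, Compound 1 wins 3. Compound 1 wins overall but not every group — no Simpson reversal.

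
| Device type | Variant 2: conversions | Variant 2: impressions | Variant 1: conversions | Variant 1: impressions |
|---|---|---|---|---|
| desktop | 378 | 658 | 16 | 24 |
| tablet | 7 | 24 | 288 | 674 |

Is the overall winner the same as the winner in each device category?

Desktop: Variant 2 378/658 = 57.4%, Variant 1 16/24 = 66.7% → Variant 1
Tablet: Variant 2 7/24 = 29.2%, Variant 1 288/674 = 42.7% → Variant 1
Overall: Variant 2 385/682 = 56.5%, Variant 1 304/698 = 43.6% → Variant 2
Variant 1 wins each device group but Variant 2 wins overall — the comparison reverses. Variant 1's impressions skew toward tablet, which has a lower base rate.

No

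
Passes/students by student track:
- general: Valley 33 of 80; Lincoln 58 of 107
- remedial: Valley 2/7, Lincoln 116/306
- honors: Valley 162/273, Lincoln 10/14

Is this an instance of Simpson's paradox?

Yes

General: Valley 33/80 = 41.2%, Lincoln 58/107 = 54.2% → Lincoln
Remedial: Valley 2/7 = 28.6%, Lincoln 116/306 = 37.9% → Lincoln
Honors: Valley 162/273 = 59.3%, Lincoln 10/14 = 71.4% → Lincoln
Overall: Valley 197/360 = 54.7%, Lincoln 184/427 = 43.1% → Valley
Lincoln wins each student group but Valley wins overall — the comparison reverses. Lincoln's students skew toward remedial, which has a lower base rate.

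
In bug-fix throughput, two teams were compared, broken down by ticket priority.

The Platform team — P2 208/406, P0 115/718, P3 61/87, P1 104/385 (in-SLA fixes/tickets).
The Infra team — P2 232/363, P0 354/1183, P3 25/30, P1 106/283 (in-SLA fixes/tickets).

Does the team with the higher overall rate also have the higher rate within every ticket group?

Yes

P2: the Platform team 208/406 = 51.2%, the Infra team 232/363 = 63.9% → the Infra team
P0: the Platform team 115/718 = 16.0%, the Infra team 354/1183 = 29.9% → the Infra team
P3: the Platform team 61/87 = 70.1%, the Infra team 25/30 = 83.3% → the Infra team
P1: the Platform team 104/385 = 27.0%, the Infra team 106/283 = 37.5% → the Infra team
Overall: the Platform team 488/1596 = 30.6%, the Infra team 717/1859 = 38.6% → the Infra team
The Infra team wins overall and in every ticket group — no reversal.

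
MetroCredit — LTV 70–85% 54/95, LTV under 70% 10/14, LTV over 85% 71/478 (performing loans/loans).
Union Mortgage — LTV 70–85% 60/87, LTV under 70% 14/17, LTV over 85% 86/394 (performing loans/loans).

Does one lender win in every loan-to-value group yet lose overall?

No

LTV 70–85%: MetroCredit 54/95 = 56.8%, Union Mortgage 60/87 = 69.0% → Union Mortgage
LTV under 70%: MetroCredit 10/14 = 71.4%, Union Mortgage 14/17 = 82.4% → Union Mortgage
LTV over 85%: MetroCredit 71/478 = 14.9%, Union Mortgage 86/394 = 21.8% → Union Mortgage
Overall: MetroCredit 135/587 = 23.0%, Union Mortgage 160/498 = 32.1% → Union Mortgage
Union Mortgage wins overall and in every loan-to-value group — no reversal.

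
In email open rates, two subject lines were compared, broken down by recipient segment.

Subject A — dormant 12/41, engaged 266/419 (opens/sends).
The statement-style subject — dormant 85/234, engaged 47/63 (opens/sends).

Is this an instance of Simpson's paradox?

Dormant: Subject A 12/41 = 29.3%, the statement-style subject 85/234 = 36.3% → the statement-style subject
Engaged: Subject A 266/419 = 63.5%, the statement-style subject 47/63 = 74.6% → the statement-style subject
Overall: Subject A 278/460 = 60.4%, the statement-style subject 132/297 = 44.4% → Subject A
The statement-style subject wins each recipient group but Subject A wins overall — the comparison reverses. The statement-style subject's sends skew toward dormant, which has a lower base rate.

Yes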